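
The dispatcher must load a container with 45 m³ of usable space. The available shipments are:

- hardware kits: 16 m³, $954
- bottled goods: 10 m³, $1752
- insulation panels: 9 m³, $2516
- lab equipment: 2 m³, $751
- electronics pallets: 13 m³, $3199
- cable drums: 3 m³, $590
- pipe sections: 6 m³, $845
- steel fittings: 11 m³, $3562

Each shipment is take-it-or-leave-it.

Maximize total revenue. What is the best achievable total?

By revenue per m³: lab equipment 375.50, steel fittings 323.82, insulation panels 279.56 lead.
The ratio heuristic lands on insulation panels + lab equipment + electronics pallets + cable drums + pipe sections + steel fittings (11463) but leaves 1 m³ idle.
Replace cable drums and pipe sections with bottled goods: the trade gains 317 net, giving 11780 at 45 m³.
Runner-up insulation panels + lab equipment + electronics pallets + cable drums + pipe sections + steel fittings tops out at 11463.

11780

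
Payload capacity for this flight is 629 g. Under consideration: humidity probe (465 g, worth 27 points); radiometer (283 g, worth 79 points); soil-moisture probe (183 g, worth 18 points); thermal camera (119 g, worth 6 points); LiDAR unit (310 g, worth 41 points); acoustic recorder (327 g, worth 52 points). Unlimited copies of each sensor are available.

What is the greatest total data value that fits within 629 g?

Best packing: 2×radiometer — 566 g, 158 total.
The spare 63 g is too small for any remaining sensor, and no exchange beats 158.

158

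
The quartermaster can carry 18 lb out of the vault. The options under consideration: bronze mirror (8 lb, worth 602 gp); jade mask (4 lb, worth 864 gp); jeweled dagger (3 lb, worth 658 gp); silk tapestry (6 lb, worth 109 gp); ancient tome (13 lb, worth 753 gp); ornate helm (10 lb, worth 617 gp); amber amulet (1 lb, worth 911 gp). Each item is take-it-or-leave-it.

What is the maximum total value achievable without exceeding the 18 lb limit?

Density check — amber amulet 911.00, jeweled dagger 219.33, jade mask 216.00 are the best per lb.
Taking the top-ratio items first gives bronze mirror + jade mask + jeweled dagger + amber amulet for 3035 (16 lb).
Dropping bronze mirror frees 8 lb; slotting in ornate helm (10 lb) lifts the total to 3050 at 18 lb.
An exhaustive check of the 128 subsets confirms 3050.

3050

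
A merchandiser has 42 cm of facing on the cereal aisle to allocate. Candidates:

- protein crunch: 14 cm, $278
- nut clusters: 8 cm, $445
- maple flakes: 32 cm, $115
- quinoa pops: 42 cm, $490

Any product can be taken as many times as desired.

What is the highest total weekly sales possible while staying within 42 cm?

2225

Ranking by ratio (weekly sales/cm): nut clusters 55.62, protein crunch 19.86, quinoa pops 11.67, maple flakes 3.59.
Taking 5×nut clusters: 40 cm used, 2225 in weekly sales.
Nothing else within 42 cm beats 2225.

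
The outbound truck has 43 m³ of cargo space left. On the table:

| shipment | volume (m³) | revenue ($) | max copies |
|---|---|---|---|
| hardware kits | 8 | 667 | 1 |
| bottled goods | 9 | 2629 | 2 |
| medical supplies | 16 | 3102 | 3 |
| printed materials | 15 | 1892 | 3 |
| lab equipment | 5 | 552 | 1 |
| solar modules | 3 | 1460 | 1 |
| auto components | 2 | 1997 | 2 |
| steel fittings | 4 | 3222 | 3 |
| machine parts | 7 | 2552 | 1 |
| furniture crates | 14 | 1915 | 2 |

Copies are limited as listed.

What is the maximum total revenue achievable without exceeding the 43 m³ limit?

21470

The ratio heuristic lands on bottled goods + lab equipment + solar modules + 2×auto components + 3×steel fittings + machine parts (20853) but leaves 3 m³ idle.
The 8 m³ tied up in lab equipment and solar modules is better spent on bottled goods — total rises to 21470 (41 m³).
The spare 2 m³ is too small for any remaining shipment, and no exchange beats 21470.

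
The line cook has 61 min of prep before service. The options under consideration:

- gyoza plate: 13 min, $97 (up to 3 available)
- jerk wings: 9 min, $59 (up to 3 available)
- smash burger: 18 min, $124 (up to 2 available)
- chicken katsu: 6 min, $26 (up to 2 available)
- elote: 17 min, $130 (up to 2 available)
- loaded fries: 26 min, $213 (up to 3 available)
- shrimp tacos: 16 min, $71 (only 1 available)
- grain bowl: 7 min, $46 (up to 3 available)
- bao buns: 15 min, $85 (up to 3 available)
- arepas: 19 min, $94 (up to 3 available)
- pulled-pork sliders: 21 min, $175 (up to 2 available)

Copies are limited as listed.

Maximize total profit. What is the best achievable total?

The ratio heuristic lands on elote + 2×pulled-pork sliders (480) but leaves 2 min idle.
Replace elote and pulled-pork sliders with gyoza plate + loaded fries: the trade gains 5 net, giving 485 at 60 min.

485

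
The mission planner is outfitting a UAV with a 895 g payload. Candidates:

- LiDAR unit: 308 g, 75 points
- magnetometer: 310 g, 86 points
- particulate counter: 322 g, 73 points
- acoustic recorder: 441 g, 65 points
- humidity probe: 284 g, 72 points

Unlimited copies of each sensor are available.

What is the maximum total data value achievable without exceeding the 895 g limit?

230

By data value per g: magnetometer 0.28, humidity probe 0.25, LiDAR unit 0.24, particulate counter 0.23 lead.
Taking the top-ratio sensors first gives 2×magnetometer for 172 (620 g).
The 310 g tied up in magnetometer is better spent on 2×humidity probe — total rises to 230 (878 g).
Every other selection either busts 895 g or fails to beat 230.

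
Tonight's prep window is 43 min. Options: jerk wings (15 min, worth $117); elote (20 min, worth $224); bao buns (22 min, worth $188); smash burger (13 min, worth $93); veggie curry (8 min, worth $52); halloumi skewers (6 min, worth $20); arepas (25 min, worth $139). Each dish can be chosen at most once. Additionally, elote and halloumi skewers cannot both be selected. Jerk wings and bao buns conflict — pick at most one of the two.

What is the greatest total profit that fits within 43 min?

Best packing: elote + bao buns — 42 min, 412 total.
That's the maximum — no feasible swap from here does better than 412.

412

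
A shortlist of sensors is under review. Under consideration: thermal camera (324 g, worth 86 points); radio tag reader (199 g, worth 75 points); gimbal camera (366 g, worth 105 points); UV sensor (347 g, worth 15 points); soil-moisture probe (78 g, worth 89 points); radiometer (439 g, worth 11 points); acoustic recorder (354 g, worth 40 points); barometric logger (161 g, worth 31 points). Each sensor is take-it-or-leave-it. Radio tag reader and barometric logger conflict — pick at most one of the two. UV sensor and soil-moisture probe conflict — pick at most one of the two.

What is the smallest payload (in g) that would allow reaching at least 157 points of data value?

Look for the lowest-payload combination reaching 157.
radio tag reader + soil-moisture probe reaches 164 using 277 g.
Below 277 g the best achievable stays under 157.

277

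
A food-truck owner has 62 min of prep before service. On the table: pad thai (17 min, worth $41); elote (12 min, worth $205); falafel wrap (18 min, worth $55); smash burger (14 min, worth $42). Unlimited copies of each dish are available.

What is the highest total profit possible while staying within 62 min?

5×elote uses 60 of the 62 min and totals 1025.

1025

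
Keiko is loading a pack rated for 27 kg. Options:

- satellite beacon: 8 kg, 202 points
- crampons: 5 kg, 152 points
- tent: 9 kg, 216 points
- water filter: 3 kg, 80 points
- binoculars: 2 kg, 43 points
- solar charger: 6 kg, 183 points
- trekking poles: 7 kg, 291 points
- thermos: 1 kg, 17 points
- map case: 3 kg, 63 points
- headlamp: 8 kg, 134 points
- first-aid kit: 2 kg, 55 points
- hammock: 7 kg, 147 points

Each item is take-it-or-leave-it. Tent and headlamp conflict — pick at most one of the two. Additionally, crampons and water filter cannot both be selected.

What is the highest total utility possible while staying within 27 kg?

By utility per kg: trekking poles 41.57, solar charger 30.50, crampons 30.40, first-aid kit 27.50 lead.
Satellite beacon + crampons + solar charger + trekking poles + thermos uses 27 of the 27 kg and totals 845.

845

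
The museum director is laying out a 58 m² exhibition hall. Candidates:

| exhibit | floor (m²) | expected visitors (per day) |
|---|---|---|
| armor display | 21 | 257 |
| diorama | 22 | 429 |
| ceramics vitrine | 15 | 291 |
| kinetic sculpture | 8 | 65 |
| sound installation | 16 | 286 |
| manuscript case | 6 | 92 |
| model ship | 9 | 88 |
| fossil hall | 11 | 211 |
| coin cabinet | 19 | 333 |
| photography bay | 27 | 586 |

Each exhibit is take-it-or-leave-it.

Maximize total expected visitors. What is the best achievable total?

1163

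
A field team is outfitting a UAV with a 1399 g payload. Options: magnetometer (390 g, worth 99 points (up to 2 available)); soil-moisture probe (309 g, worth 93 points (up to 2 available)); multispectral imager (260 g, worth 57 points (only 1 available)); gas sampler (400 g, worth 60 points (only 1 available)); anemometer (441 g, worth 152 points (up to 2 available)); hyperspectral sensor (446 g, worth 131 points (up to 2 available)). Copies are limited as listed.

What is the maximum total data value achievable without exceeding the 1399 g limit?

Greedy by ratio would take soil-moisture probe + 2×anemometer: 1191 g used, total 397.
Replace soil-moisture probe with hyperspectral sensor: the trade gains 38 net, giving 435 at 1328 g.
The spare 71 g is too small for any remaining sensor, and no exchange beats 435.

435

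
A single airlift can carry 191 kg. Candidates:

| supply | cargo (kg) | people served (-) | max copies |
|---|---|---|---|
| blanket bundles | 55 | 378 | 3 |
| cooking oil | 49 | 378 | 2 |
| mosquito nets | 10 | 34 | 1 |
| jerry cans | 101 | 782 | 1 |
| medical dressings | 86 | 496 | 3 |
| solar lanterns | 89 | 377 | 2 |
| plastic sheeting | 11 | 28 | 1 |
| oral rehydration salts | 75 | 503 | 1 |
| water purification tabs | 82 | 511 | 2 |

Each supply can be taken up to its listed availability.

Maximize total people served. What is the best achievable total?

1319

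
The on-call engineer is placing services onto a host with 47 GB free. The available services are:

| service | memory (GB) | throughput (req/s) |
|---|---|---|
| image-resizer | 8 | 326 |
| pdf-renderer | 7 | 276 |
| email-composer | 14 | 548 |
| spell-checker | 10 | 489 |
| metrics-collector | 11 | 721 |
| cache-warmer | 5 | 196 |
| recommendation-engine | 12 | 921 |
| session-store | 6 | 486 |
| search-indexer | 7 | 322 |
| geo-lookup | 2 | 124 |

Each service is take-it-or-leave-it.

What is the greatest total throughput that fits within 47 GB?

2943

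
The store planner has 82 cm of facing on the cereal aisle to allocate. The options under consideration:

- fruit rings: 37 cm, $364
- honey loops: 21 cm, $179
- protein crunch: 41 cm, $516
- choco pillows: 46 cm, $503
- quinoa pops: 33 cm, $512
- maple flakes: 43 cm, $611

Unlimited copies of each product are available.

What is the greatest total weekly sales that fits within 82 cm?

1123

Ranking by ratio (weekly sales/cm): quinoa pops 15.52, maple flakes 14.21, protein crunch 12.59, choco pillows 10.93.
A density-first pass picks 2×quinoa pops — 1024 at 66 cm.
Replace quinoa pops with maple flakes: the trade gains 99 net, giving 1123 at 76 cm.
The spare 6 cm is too small for any remaining product, and no exchange beats 1123.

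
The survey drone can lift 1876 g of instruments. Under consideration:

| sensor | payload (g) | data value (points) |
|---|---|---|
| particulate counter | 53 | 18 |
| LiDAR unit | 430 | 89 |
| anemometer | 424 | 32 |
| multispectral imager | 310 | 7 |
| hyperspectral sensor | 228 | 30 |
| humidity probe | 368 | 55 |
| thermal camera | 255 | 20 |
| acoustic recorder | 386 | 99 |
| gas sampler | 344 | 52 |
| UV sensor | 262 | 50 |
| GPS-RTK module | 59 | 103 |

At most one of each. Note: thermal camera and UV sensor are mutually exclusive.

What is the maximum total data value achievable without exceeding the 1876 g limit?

448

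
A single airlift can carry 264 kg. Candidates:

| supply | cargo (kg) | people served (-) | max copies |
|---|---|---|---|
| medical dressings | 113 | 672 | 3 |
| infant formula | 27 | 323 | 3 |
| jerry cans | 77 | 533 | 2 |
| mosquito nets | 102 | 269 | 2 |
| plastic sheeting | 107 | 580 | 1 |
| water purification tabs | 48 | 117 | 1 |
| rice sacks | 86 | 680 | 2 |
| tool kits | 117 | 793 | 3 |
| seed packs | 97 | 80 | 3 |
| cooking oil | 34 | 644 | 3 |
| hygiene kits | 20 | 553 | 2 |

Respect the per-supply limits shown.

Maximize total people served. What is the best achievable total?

4041

Density check — hygiene kits 27.65, cooking oil 18.94, infant formula 11.96 are the best per kg.
Filling by ratio: 3×infant formula + 3×cooking oil + 2×hygiene kits for 4007, with 41 kg left unused.
The 54 kg tied up in 2×infant formula is better spent on rice sacks — total rises to 4041 (255 kg).
Nothing else within 264 kg beats 4041.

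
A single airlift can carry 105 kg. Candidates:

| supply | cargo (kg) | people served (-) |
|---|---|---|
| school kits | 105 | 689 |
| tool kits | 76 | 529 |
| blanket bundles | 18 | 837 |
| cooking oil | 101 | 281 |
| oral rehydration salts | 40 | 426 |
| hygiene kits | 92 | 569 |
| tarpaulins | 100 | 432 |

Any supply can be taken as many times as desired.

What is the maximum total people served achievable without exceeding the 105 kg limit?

The ratio ordering already packs tightly: 5×blanket bundles, 90 kg, 4185.
The spare 15 kg is too small for any remaining supply, and no exchange beats 4185.

4185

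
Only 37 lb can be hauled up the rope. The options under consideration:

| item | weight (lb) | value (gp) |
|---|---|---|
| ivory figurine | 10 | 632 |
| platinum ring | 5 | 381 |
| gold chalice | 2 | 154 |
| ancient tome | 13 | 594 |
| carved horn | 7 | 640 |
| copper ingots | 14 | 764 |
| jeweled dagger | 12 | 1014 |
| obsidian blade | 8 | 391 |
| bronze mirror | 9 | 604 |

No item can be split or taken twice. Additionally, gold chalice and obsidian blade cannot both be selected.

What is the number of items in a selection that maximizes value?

5

The maximum value within 37 lb is 2821.
One optimal bundle: ivory figurine + platinum ring + gold chalice + carved horn + jeweled dagger (36 lb).
Any selection reaching 2821 contains exactly 5 items.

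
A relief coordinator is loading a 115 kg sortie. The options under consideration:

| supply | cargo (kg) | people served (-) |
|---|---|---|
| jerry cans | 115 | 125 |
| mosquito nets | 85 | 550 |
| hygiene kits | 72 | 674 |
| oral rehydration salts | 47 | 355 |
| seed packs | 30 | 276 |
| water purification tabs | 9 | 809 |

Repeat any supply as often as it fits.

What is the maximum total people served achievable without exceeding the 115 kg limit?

Density check — water purification tabs 89.89, hygiene kits 9.36, seed packs 9.20 are the best per kg.
The ratio ordering already packs tightly: 12×water purification tabs, 108 kg, 9708.
That's the maximum — no swap from here does better than 9708.

9708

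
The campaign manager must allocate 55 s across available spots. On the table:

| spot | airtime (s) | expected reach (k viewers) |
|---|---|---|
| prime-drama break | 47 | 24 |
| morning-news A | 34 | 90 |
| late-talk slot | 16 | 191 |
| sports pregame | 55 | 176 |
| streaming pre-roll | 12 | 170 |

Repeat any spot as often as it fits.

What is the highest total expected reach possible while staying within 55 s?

Ranking by ratio (expected reach/s): streaming pre-roll 14.17, late-talk slot 11.94, sports pregame 3.20, morning-news A 2.65.
Filling by ratio: 4×streaming pre-roll for 680, with 7 s left unused.
The 12 s tied up in streaming pre-roll is better spent on late-talk slot — total rises to 701 (52 s).
The spare 3 s is too small for any remaining spot, and no exchange beats 701.

701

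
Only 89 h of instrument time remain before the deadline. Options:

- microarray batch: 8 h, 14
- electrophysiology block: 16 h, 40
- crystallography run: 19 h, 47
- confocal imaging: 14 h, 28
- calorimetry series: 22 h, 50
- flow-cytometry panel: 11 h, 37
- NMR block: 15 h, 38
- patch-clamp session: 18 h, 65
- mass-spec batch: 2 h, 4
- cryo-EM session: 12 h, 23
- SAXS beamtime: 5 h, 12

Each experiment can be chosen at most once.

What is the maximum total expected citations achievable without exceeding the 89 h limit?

246

Density check — patch-clamp session 3.61, flow-cytometry panel 3.36, NMR block 2.53, electrophysiology block 2.50 are the best per h.
The ratio heuristic lands on electrophysiology block + crystallography run + flow-cytometry panel + NMR block + patch-clamp session + mass-spec batch + SAXS beamtime (243) but leaves 3 h idle.
The 19 h tied up in crystallography run is better spent on calorimetry series — total rises to 246 (89 h).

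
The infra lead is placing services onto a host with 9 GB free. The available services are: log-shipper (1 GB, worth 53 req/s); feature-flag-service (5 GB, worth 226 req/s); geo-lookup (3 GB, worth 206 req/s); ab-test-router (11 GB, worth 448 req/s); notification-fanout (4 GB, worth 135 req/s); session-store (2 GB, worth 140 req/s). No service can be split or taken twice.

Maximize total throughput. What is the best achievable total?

485

Taking the top-ratio services first gives log-shipper + geo-lookup + session-store for 399 (6 GB).
Replace session-store with feature-flag-service: the trade gains 86 net, giving 485 at 9 GB.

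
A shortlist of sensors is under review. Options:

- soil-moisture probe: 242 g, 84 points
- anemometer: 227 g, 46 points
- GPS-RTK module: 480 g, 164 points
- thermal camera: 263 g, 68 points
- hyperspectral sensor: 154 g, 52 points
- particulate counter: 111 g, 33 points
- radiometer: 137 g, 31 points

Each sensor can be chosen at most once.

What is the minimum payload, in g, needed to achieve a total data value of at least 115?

353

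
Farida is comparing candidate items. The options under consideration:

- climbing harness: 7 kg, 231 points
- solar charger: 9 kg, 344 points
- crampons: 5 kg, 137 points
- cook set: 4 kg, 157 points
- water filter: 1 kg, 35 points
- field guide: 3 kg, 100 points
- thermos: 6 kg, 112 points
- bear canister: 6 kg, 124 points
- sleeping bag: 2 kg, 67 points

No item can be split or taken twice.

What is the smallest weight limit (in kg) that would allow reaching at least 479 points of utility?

13

Look for the lowest-weight combination reaching 479.
Taking solar charger + cook set gives 501 (≥ 479) for 13 kg.
No combination under 13 kg hits 479.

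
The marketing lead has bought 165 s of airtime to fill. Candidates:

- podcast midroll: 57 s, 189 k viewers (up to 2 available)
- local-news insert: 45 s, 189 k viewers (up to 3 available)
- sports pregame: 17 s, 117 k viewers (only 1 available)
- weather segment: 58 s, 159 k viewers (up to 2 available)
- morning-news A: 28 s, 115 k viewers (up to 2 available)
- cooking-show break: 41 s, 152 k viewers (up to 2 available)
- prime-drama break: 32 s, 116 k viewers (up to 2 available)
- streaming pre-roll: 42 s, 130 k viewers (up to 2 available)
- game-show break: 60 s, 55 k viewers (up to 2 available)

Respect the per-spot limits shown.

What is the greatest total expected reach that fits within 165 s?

Ranking by ratio (expected reach/s): sports pregame 6.88, local-news insert 4.20, morning-news A 4.11.
Greedy by ratio would take 3×local-news insert + sports pregame: 152 s used, total 684.
Replace local-news insert with 2×morning-news A: the trade gains 41 net, giving 725 at 163 s.

725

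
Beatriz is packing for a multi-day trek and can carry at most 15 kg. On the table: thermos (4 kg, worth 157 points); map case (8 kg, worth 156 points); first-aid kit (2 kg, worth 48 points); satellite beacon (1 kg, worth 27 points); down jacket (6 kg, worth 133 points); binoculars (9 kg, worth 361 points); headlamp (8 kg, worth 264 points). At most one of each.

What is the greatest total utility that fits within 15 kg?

A density-first pass picks thermos + satellite beacon + binoculars — 545 at 14 kg.
Dropping satellite beacon frees 1 kg; slotting in first-aid kit (2 kg) lifts the total to 566 at 15 kg.
The closest alternative, thermos + satellite beacon + binoculars, reaches only 545.

566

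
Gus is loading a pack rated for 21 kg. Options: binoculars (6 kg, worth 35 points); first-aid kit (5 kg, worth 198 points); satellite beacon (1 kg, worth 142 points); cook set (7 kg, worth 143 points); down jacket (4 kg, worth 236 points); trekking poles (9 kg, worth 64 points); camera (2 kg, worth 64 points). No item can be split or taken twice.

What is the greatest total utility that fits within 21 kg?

783

By utility per kg: satellite beacon 142.00, down jacket 59.00, first-aid kit 39.60 lead.
The ratio ordering already packs tightly: first-aid kit + satellite beacon + cook set + down jacket + camera, 19 kg, 783.
The closest alternative, first-aid kit + satellite beacon + cook set + down jacket, reaches only 719.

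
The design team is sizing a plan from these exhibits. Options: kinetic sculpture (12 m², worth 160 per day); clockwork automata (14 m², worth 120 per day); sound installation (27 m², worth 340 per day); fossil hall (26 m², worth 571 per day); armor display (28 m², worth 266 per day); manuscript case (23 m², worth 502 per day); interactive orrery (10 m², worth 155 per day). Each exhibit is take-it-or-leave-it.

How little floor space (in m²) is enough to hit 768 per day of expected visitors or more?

45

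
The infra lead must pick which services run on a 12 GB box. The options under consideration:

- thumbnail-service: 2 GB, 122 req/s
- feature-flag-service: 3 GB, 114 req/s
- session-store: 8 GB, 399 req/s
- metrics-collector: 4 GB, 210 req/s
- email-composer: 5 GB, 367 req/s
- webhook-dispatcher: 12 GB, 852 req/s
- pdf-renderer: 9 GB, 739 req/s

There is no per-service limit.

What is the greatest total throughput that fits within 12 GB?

861

Taking thumbnail-service + pdf-renderer: 11 GB used, 861 in throughput.
The spare 1 GB is too small for any remaining service, and no exchange beats 861.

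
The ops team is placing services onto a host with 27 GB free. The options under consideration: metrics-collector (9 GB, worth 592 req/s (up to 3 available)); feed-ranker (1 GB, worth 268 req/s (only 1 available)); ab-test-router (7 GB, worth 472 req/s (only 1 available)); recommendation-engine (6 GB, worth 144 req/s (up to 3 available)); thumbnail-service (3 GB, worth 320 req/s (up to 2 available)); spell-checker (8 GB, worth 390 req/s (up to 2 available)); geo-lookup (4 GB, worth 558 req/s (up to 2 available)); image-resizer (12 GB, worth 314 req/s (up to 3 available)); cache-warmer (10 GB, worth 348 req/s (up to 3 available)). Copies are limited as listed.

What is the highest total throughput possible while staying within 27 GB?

By throughput per GB: feed-ranker 268.00, geo-lookup 139.50, thumbnail-service 106.67 lead.
Taking the top-ratio services first gives feed-ranker + ab-test-router + 2×thumbnail-service + 2×geo-lookup for 2496 (22 GB).
Replace ab-test-router with metrics-collector: the trade gains 120 net, giving 2616 at 24 GB.
No other feasible combination exceeds 2616.

2616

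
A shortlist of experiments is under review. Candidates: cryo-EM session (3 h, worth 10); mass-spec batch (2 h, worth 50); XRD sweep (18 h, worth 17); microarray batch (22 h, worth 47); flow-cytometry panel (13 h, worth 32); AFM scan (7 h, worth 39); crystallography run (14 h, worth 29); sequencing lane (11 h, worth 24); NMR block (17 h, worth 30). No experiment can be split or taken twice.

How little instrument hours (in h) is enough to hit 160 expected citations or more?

39

Need the lightest bundle worth ≥ 160.
Taking cryo-EM session + mass-spec batch + flow-cytometry panel + AFM scan + crystallography run gives 160 (≥ 160) for 39 h.
Below 39 h the best achievable stays under 160.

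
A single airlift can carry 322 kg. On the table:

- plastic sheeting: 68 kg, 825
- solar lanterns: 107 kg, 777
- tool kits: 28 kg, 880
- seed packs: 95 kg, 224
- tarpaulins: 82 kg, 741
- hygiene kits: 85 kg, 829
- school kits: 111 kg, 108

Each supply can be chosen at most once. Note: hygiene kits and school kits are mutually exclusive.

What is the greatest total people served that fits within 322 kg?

3311

Greedy by ratio would take plastic sheeting + tool kits + tarpaulins + hygiene kits: 263 kg used, total 3275.
The 82 kg tied up in tarpaulins is better spent on solar lanterns — total rises to 3311 (288 kg).
The spare 34 kg is too small for any remaining supply, and no feasible exchange beats 3311.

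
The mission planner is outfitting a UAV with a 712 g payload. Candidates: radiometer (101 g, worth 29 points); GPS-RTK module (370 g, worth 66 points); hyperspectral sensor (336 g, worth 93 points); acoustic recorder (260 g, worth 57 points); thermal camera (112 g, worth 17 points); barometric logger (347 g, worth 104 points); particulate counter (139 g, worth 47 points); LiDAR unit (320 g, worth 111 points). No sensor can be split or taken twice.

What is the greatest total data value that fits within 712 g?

215

By data value per g: LiDAR unit 0.35, particulate counter 0.34, barometric logger 0.30 lead.
Filling by ratio: radiometer + thermal camera + particulate counter + LiDAR unit for 204, with 40 g left unused.
Replace radiometer and thermal camera and particulate counter with barometric logger: the trade gains 11 net, giving 215 at 667 g.
Nothing else within 712 g beats 215.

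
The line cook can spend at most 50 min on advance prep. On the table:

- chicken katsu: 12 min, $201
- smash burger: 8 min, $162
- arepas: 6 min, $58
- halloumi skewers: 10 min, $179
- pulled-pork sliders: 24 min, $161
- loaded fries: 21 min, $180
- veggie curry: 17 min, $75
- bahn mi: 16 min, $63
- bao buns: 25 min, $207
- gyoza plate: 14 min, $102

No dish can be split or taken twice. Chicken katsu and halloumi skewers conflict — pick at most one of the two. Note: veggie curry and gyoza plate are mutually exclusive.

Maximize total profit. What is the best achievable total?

Best packing: smash burger + arepas + halloumi skewers + bao buns — 49 min, 606 total.
Next best is chicken katsu + smash burger + arepas + loaded fries at 601 (47 min) — short by 5.

606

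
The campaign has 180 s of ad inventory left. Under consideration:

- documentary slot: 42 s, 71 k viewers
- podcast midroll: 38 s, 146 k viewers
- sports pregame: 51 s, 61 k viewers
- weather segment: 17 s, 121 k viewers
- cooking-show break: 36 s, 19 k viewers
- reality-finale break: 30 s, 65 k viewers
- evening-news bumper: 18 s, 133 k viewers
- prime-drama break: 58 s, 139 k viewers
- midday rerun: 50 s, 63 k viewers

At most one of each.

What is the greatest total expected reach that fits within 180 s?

By expected reach per s: evening-news bumper 7.39, weather segment 7.12, podcast midroll 3.84 lead.
Taking the top-ratio spots first gives podcast midroll + weather segment + reality-finale break + evening-news bumper + prime-drama break for 604 (161 s).
Dropping reality-finale break frees 30 s; slotting in documentary slot (42 s) lifts the total to 610 at 173 s.
The spare 7 s is too small for any remaining spot, and no exchange beats 610.

610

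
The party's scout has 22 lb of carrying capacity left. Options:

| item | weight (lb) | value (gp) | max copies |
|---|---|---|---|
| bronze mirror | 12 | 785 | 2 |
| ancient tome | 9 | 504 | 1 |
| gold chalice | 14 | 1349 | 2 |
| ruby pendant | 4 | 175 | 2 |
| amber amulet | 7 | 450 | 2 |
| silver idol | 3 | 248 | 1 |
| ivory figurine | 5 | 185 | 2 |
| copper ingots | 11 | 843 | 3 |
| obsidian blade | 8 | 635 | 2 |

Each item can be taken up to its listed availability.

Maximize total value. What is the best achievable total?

Density check — gold chalice 96.36, silver idol 82.67, obsidian blade 79.38, copper ingots 76.64 are the best per lb.
Filling by ratio: gold chalice + ruby pendant + silver idol for 1772, with 1 lb left unused.
The 7 lb tied up in ruby pendant and silver idol is better spent on obsidian blade — total rises to 1984 (22 lb).
Every other selection either busts 22 lb or exceeds an availability limit or fails to beat 1984.

1984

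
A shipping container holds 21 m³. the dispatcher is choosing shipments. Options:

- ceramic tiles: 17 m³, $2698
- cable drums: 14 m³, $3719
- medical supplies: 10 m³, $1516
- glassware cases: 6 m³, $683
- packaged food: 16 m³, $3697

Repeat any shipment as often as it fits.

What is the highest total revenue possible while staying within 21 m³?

Cable drums + glassware cases uses 20 of the 21 m³ and totals 4402.
Nothing else within 21 m³ beats 4402.

4402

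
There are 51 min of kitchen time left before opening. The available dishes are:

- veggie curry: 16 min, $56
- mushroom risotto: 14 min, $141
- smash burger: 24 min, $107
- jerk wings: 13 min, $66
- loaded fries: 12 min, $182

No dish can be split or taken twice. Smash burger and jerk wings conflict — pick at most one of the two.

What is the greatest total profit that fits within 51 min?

430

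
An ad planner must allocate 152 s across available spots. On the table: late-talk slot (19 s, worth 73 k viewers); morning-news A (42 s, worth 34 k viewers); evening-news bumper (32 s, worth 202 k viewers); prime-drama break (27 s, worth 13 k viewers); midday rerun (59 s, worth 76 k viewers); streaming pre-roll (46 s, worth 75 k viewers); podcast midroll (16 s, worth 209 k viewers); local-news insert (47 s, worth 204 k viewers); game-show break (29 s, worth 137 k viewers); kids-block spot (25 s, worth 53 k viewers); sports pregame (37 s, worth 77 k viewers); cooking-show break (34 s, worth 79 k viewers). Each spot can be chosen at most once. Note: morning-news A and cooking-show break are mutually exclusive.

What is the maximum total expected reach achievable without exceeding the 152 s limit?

825

By expected reach per s: podcast midroll 13.06, evening-news bumper 6.31, game-show break 4.72 lead.
Best packing: late-talk slot + evening-news bumper + podcast midroll + local-news insert + game-show break — 143 s, 825 total.
That's the maximum — no feasible swap from here does better than 825.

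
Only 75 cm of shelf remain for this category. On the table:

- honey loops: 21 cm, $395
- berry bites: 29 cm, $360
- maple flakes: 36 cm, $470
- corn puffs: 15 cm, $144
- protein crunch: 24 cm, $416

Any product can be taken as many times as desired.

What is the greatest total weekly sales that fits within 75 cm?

1248

Ranking by ratio (weekly sales/cm): honey loops 18.81, protein crunch 17.33, maple flakes 13.06.
The ratio heuristic lands on 3×honey loops (1185) but leaves 12 cm idle.
The 63 cm tied up in 3×honey loops is better spent on 3×protein crunch — total rises to 1248 (72 cm).
No other feasible combination exceeds 1248.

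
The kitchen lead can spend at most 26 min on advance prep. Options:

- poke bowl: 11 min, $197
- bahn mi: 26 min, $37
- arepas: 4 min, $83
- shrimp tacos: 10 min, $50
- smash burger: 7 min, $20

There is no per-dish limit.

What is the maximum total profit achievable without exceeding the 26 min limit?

498

Taking 6×arepas: 24 min used, 498 in profit.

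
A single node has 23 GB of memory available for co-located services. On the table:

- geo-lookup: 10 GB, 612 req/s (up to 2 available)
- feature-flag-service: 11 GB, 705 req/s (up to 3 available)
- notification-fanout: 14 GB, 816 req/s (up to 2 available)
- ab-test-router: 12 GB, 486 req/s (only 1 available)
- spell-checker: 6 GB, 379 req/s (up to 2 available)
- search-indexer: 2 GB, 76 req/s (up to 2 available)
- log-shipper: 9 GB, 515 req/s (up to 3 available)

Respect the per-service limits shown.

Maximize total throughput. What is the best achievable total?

The ratio heuristic lands on 2×feature-flag-service (1410) but leaves 1 GB idle.
Replace feature-flag-service with 2×spell-checker: the trade gains 53 net, giving 1463 at 23 GB.
Nothing else within 23 GB beats 1463.

1463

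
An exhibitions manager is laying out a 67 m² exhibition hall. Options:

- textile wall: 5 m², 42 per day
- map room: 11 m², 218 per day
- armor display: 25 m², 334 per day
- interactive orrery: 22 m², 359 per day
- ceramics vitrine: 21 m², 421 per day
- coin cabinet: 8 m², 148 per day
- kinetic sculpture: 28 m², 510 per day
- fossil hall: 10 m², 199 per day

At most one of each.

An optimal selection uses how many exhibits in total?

The maximum expected visitors within 67 m² is 1278.
ceramics vitrine + coin cabinet + kinetic sculpture + fossil hall hits 1278 at 67 m².
Any selection reaching 1278 contains exactly 4 exhibits.

4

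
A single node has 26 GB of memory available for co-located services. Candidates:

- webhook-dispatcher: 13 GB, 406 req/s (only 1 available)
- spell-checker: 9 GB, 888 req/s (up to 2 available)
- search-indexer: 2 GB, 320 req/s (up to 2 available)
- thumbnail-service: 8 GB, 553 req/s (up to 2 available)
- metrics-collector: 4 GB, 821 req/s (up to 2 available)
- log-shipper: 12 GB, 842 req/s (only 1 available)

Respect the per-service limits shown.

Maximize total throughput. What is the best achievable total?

3418

Filling by ratio: spell-checker + 2×search-indexer + 2×metrics-collector for 3170, with 5 GB left unused.
Dropping 2×search-indexer frees 4 GB; slotting in spell-checker (9 GB) lifts the total to 3418 at 26 GB.
Every other selection either busts 26 GB or exceeds an availability limit or fails to beat 3418.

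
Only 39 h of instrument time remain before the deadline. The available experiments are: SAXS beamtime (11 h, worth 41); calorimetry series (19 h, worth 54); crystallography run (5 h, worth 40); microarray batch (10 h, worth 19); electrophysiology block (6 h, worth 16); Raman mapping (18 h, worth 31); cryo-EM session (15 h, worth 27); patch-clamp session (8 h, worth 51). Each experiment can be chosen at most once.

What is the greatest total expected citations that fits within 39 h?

The ratio heuristic lands on SAXS beamtime + crystallography run + electrophysiology block + patch-clamp session (148) but leaves 9 h idle.
Replace SAXS beamtime with calorimetry series: the trade gains 13 net, giving 161 at 38 h.

161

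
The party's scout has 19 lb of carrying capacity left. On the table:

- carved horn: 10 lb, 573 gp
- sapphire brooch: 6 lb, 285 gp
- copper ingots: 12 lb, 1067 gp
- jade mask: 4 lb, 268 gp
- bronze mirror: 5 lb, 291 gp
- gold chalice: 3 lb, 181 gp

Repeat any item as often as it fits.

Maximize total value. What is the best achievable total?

Copper ingots + jade mask + gold chalice uses 19 of the 19 lb and totals 1516.
Every other selection either busts 19 lb or fails to beat 1516.

1516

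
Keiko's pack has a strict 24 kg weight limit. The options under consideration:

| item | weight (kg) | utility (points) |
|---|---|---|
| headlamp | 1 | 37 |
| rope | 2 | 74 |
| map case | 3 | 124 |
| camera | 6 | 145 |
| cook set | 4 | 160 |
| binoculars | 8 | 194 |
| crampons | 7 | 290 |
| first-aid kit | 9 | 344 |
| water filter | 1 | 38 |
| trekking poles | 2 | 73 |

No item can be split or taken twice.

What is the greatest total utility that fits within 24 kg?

956

The ratio ordering already packs tightly: map case + cook set + crampons + first-aid kit + water filter, 24 kg, 956.
The closest alternative, headlamp + map case + cook set + crampons + first-aid kit, reaches only 955.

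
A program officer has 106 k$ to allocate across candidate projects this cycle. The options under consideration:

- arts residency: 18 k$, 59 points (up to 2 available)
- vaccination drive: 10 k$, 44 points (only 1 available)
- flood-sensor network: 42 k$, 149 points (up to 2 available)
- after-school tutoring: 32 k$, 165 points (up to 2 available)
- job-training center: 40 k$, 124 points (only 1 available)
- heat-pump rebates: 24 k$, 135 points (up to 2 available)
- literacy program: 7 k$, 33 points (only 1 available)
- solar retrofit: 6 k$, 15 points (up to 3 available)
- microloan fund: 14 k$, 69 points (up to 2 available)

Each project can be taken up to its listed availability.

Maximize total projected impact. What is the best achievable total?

A density-first pass picks after-school tutoring + 2×heat-pump rebates + literacy program + microloan fund — 537 at 101 k$.
Replace literacy program with vaccination drive: the trade gains 11 net, giving 548 at 104 k$.
That's the maximum — no swap from here does better than 548.

548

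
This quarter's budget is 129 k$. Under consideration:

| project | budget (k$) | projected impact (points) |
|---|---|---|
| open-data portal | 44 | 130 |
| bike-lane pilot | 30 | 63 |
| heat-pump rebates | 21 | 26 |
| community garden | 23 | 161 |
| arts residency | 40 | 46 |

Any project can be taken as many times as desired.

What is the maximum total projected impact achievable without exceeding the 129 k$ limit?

805

By projected impact per k$: community garden 7.00, open-data portal 2.95, bike-lane pilot 2.10, heat-pump rebates 1.24 lead.
The ratio ordering already packs tightly: 5×community garden, 115 k$, 805.
Nothing else within 129 k$ beats 805.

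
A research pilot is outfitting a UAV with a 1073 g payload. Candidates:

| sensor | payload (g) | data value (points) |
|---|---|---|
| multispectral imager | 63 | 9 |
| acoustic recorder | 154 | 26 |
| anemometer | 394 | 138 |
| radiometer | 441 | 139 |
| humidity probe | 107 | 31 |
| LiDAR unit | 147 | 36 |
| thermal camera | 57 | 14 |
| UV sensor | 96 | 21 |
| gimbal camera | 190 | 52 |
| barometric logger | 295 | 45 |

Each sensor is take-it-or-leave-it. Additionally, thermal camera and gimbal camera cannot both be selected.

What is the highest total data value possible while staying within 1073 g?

331

Ranking by ratio (data value/g): anemometer 0.35, radiometer 0.32, humidity probe 0.29.
Taking multispectral imager + anemometer + radiometer + humidity probe + thermal camera: 1062 g used, 331 in data value.
The closest alternative, anemometer + radiometer + humidity probe + UV sensor, reaches only 329.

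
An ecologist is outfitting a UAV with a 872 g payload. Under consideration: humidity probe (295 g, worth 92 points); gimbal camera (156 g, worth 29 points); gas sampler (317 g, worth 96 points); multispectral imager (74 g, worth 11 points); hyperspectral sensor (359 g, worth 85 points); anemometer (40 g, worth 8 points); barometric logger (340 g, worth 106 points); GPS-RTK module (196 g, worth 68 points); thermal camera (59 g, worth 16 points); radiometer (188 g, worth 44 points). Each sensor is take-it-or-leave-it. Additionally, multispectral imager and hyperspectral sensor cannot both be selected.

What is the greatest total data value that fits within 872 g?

274

Ranking by ratio (data value/g): GPS-RTK module 0.35, humidity probe 0.31, barometric logger 0.31, gas sampler 0.30.
Best packing: humidity probe + anemometer + barometric logger + GPS-RTK module — 871 g, 274 total.
The closest alternative, humidity probe + gas sampler + GPS-RTK module + thermal camera, reaches only 272.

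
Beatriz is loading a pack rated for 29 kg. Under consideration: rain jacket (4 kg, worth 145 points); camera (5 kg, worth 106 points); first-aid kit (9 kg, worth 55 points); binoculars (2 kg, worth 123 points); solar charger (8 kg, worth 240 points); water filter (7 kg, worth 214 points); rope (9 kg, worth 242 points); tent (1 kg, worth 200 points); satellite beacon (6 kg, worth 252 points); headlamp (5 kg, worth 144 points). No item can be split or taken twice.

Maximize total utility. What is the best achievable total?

1176

Ranking by ratio (utility/kg): tent 200.00, binoculars 61.50, satellite beacon 42.00.
The ratio heuristic lands on rain jacket + binoculars + solar charger + water filter + tent + satellite beacon (1174) but leaves 1 kg idle.
Replace solar charger with rope: the trade gains 2 net, giving 1176 at 29 kg.
An exhaustive check of the 1024 subsets confirms 1176.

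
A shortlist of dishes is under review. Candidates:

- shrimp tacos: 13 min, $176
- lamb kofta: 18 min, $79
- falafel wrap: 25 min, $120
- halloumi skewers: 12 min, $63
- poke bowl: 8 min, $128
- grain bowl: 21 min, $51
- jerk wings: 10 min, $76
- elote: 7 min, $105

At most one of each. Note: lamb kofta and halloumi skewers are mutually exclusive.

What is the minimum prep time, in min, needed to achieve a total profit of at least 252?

Need the lightest bundle worth ≥ 252.
shrimp tacos + elote reaches 281 using 20 min.
No combination under 20 min hits 252.

20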